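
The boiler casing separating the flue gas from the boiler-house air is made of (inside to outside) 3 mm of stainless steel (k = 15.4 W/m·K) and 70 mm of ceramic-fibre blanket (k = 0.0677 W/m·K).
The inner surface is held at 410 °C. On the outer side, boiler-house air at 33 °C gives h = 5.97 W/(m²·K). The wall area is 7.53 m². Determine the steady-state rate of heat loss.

Using the resistance-network approach (series):
R_stainless steel = L/(kA) = 0.003/(15.4×7.53) = 2.587×10^-5 K/W
R_ceramic-fibre blanket = L/(kA) = 0.07/(0.0677×7.53) = 0.1373 K/W
R_outer film = 1/(h_o·A) = 1/(5.97×7.53) = 0.02224 K/W
R_total = 0.1596 K/W
Q = ΔT / R_total = 377 / 0.1596

Q ≈ 2360 W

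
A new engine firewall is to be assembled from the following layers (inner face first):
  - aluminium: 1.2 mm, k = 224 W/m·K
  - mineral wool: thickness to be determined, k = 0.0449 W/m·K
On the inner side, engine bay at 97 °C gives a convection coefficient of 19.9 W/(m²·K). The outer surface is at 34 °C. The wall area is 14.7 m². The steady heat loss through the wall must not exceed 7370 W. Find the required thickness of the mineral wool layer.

Thermal resistances in series:
R_inner film = 1/(h_i·A) = 1/(19.9×14.7) = 0.003418 K/W
R_aluminium = L/(kA) = 0.0012/(224×14.7) = 3.644×10^-7 K/W
Sum of the known resistances R_other = 0.003419 K/W
Required total resistance R_tot = ΔT/Q_allow = 63/7370 = 0.008548 K/W
R_mineral wool = R_tot − R_other = 0.005129 K/W
L = R·k·A = 0.005129×0.0449×14.7

L ≈ 3.39 mm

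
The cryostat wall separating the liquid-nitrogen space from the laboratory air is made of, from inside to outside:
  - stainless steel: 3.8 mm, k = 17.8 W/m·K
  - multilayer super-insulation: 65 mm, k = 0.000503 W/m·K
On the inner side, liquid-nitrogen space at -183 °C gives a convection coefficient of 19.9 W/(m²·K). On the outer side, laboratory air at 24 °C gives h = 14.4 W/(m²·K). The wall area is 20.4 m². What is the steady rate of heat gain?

Using the resistance-network approach (series):
R_inner film = 1/(h_i·A) = 1/(19.9×20.4) = 0.002463 K/W
R_stainless steel = L/(kA) = 0.0038/(17.8×20.4) = 1.046×10^-5 K/W
R_multilayer super-insulation = L/(kA) = 0.065/(0.000503×20.4) = 6.335 K/W
R_outer film = 1/(h_o·A) = 1/(14.4×20.4) = 0.003404 K/W
R_total = 6.34 K/W
Q = ΔT / R_total = 207 / 6.34

Q ≈ 32.6 W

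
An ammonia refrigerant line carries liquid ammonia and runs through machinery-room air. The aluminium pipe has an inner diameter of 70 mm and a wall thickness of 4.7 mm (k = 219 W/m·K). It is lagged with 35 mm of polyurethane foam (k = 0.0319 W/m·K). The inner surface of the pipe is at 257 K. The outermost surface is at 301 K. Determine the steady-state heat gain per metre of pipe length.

Radial resistances (cylindrical: R_cond = ln(r_o/r_i)/(2πkL), R_conv = 1/(h·2πrL)):
R_aluminium pipe wall = ln(39.7/35)/(2π×219×1) = 9.157×10^-5 K/W
R_polyurethane foam = ln(74.7/39.7)/(2π×0.0319×1) = 3.154 K/W
R_total = 3.154 K/W
Q = ΔT/R_total = 44/3.154

q′ ≈ 14 W/m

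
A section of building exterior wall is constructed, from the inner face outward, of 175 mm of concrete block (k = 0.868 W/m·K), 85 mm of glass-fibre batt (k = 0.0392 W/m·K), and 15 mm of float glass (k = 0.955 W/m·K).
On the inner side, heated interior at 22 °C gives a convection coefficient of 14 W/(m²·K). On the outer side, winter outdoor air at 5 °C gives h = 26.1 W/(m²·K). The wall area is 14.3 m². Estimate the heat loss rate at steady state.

Q ≈ 97.4 W

Thermal resistances in series:
R_inner film = 1/(h_i·A) = 1/(14×14.3) = 0.004995 K/W
R_concrete block = L/(kA) = 0.175/(0.868×14.3) = 0.0141 K/W
R_glass-fibre batt = L/(kA) = 0.085/(0.0392×14.3) = 0.1516 K/W
R_float glass = L/(kA) = 0.015/(0.955×14.3) = 0.001098 K/W
R_outer film = 1/(h_o·A) = 1/(26.1×14.3) = 0.002679 K/W
R_total = 0.1745 K/W
Q = ΔT / R_total = 17 / 0.1745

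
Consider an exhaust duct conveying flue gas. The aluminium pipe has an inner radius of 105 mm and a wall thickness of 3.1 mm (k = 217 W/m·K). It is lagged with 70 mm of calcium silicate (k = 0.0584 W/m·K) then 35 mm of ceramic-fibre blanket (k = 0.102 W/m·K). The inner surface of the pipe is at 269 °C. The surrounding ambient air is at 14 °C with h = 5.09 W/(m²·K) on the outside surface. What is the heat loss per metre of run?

Per-layer cylindrical resistances, series-summed:
R_aluminium pipe wall = ln(108.1/105)/(2π×217×1) = 2.134×10^-5 K/W
R_calcium silicate = ln(178.1/108.1)/(2π×0.0584×1) = 1.361 K/W
R_ceramic-fibre blanket = ln(213.1/178.1)/(2π×0.102×1) = 0.28 K/W
R_outer film = 1/(h_o·2πr_oL) = 1/(5.09×2π×0.2131×1) = 0.1467 K/W
R_total = 1.787 K/W
Q = ΔT/R_total = 255/1.787

q′ ≈ 143 W/m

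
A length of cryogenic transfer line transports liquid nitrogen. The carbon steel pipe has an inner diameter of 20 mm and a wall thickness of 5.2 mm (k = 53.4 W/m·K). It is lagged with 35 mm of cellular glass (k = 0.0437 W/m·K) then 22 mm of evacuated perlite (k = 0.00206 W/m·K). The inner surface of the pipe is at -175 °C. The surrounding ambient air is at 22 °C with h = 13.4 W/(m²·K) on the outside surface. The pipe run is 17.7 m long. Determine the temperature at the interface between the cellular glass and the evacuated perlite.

Per-layer cylindrical resistances, series-summed:
R_carbon steel pipe wall = ln(15.2/10)/(2π×53.4×17.7) = 7.05×10^-5 K/W
R_cellular glass = ln(50.2/15.2)/(2π×0.0437×17.7) = 0.2458 K/W
R_evacuated perlite = ln(72.2/50.2)/(2π×0.00206×17.7) = 1.586 K/W
R_outer film = 1/(h_o·2πr_oL) = 1/(13.4×2π×0.0722×17.7) = 0.009294 K/W
R_total = 1.842 K/W
Q = ΔT/R_total = 197/1.842
Q = 107 W
T_interface = T_inner + Q·ΣR(inner→interface) = -175 + 107×0.2459

T ≈ -149 °C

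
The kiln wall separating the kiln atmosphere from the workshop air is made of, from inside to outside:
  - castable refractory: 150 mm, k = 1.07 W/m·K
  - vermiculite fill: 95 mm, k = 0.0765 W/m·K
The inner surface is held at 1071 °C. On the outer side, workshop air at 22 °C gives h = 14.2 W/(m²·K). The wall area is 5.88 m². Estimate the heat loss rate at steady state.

Q ≈ 4250 W

Series thermal resistances:
R_castable refractory = L/(kA) = 0.15/(1.07×5.88) = 0.02384 K/W
R_vermiculite fill = L/(kA) = 0.095/(0.0765×5.88) = 0.2112 K/W
R_outer film = 1/(h_o·A) = 1/(14.2×5.88) = 0.01198 K/W
R_total = 0.247 K/W
Q = ΔT / R_total = 1049 / 0.247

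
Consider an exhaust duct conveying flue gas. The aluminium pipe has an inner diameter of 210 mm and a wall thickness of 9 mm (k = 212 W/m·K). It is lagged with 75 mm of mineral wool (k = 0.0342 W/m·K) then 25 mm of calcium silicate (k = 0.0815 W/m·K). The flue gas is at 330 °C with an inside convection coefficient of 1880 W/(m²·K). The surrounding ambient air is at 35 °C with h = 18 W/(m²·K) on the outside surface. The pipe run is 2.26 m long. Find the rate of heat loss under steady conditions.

Per-layer cylindrical resistances, series-summed:
R_inner film = 1/(h_i·2πr₁L) = 1/(1880×2π×0.105×2.26) = 3.568×10^-4 K/W
R_aluminium pipe wall = ln(114/105)/(2π×212×2.26) = 2.732×10^-5 K/W
R_mineral wool = ln(189/114)/(2π×0.0342×2.26) = 1.041 K/W
R_calcium silicate = ln(214/189)/(2π×0.0815×2.26) = 0.1073 K/W
R_outer film = 1/(h_o·2πr_oL) = 1/(18×2π×0.214×2.26) = 0.01828 K/W
R_total = 1.167 K/W
Q = ΔT/R_total = 295/1.167

Q ≈ 253 W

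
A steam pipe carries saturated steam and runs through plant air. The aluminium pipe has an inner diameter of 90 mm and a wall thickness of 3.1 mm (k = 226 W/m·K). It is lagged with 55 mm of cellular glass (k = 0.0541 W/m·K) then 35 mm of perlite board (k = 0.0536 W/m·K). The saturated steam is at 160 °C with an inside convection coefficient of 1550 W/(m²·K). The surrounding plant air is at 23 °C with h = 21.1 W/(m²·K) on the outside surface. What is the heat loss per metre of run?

q′ ≈ 43.2 W/m

Treating each annulus and film as a series resistance:
R_inner film = 1/(h_i·2πr₁L) = 1/(1550×2π×0.045×1) = 0.002282 K/W
R_aluminium pipe wall = ln(48.1/45)/(2π×226×1) = 4.692×10^-5 K/W
R_cellular glass = ln(103.1/48.1)/(2π×0.0541×1) = 2.243 K/W
R_perlite board = ln(138.1/103.1)/(2π×0.0536×1) = 0.8679 K/W
R_outer film = 1/(h_o·2πr_oL) = 1/(21.1×2π×0.1381×1) = 0.05462 K/W
R_total = 3.168 K/W
Q = ΔT/R_total = 137/3.168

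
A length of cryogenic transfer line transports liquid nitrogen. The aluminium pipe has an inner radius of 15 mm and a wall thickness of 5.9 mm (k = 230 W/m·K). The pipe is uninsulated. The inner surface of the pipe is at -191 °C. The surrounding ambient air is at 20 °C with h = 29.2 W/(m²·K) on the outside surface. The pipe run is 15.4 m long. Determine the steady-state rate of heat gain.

Per-layer cylindrical resistances, series-summed:
R_aluminium pipe wall = ln(20.9/15)/(2π×230×15.4) = 1.49×10^-5 K/W
R_outer film = 1/(h_o·2πr_oL) = 1/(29.2×2π×0.0209×15.4) = 0.01693 K/W
R_total = 0.01695 K/W
Q = ΔT/R_total = 211/0.01695

Q ≈ 12400 W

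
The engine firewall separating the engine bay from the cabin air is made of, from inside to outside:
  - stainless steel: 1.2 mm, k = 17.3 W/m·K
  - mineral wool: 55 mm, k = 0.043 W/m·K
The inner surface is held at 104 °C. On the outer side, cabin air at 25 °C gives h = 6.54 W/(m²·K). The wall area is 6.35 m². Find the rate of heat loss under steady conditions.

Thermal resistances in series:
R_stainless steel = L/(kA) = 0.0012/(17.3×6.35) = 1.092×10^-5 K/W
R_mineral wool = L/(kA) = 0.055/(0.043×6.35) = 0.2014 K/W
R_outer film = 1/(h_o·A) = 1/(6.54×6.35) = 0.02408 K/W
R_total = 0.2255 K/W
Q = ΔT / R_total = 79 / 0.2255

Q ≈ 350 W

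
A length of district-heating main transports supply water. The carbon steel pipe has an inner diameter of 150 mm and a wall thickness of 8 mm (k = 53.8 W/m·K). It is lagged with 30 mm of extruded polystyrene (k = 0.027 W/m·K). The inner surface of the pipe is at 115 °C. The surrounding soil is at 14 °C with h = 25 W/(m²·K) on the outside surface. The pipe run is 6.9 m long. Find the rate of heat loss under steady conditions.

Per-layer cylindrical resistances, series-summed:
R_carbon steel pipe wall = ln(83/75)/(2π×53.8×6.9) = 4.345×10^-5 K/W
R_extruded polystyrene = ln(113/83)/(2π×0.027×6.9) = 0.2636 K/W
R_outer film = 1/(h_o·2πr_oL) = 1/(25×2π×0.113×6.9) = 0.008165 K/W
R_total = 0.2718 K/W
Q = ΔT/R_total = 101/0.2718

Q ≈ 372 W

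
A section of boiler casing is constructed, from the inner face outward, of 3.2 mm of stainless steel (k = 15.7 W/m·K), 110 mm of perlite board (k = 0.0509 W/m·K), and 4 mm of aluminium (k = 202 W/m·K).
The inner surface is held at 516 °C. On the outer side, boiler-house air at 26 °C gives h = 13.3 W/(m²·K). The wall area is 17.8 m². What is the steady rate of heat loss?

Using the resistance-network approach (series):
R_stainless steel = L/(kA) = 0.0032/(15.7×17.8) = 1.145×10^-5 K/W
R_perlite board = L/(kA) = 0.11/(0.0509×17.8) = 0.1214 K/W
R_aluminium = L/(kA) = 0.004/(202×17.8) = 1.112×10^-6 K/W
R_outer film = 1/(h_o·A) = 1/(13.3×17.8) = 0.004224 K/W
R_total = 0.1256 K/W
Q = ΔT / R_total = 490 / 0.1256

Q ≈ 3900 W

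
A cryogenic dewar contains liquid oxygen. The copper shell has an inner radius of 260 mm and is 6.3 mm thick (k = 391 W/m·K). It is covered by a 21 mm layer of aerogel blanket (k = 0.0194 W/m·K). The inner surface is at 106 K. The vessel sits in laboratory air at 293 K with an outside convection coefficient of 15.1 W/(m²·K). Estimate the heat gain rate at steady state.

Each spherical layer contributes R = (1/r_i − 1/r_o)/(4πk):
R_copper shell = (1/0.26 − 1/0.2663)/(4π×391) = 1.852×10^-5 K/W
R_aerogel blanket = (1/0.2663 − 1/0.2873)/(4π×0.0194) = 1.126 K/W
R_outer film = 1/(h·4πr_o²) = 1/(15.1×4π×0.2873²) = 0.06385 K/W
R_total = 1.19 K/W
Q = ΔT/R_total = 187/1.19

Q ≈ 157 W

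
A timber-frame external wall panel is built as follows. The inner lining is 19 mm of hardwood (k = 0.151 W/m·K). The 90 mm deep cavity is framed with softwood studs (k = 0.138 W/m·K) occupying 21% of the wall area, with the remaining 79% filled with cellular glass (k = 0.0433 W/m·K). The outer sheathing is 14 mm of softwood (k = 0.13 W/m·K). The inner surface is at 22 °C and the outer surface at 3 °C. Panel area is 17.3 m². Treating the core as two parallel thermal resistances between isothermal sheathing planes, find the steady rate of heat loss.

Sheathing layers in series; stud and cavity paths in parallel between them.
R_inner = 0.019/(0.151×17.3) = 0.007273 K/W
R_stud  = 0.09/(0.138×0.21×17.3) = 0.1795 K/W
R_cav   = 0.09/(0.0433×0.79×17.3) = 0.1521 K/W
1/R_core = 1/R_stud + 1/R_cav → R_core = 0.08233 K/W
R_outer = 0.014/(0.13×17.3) = 0.006225 K/W
R_total = 0.09583 K/W
Q = ΔT/R_total = 19/0.09583

Q ≈ 198 W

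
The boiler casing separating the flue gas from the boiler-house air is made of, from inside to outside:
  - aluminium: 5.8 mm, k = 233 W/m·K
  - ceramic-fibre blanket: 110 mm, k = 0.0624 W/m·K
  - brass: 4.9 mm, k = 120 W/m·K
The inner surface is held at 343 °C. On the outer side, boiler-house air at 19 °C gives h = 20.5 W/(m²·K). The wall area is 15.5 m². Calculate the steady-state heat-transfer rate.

Q ≈ 2770 W

Using the resistance-network approach (series):
R_aluminium = L/(kA) = 0.0058/(233×15.5) = 1.606×10^-6 K/W
R_ceramic-fibre blanket = L/(kA) = 0.11/(0.0624×15.5) = 0.1137 K/W
R_brass = L/(kA) = 0.0049/(120×15.5) = 2.634×10^-6 K/W
R_outer film = 1/(h_o·A) = 1/(20.5×15.5) = 0.003147 K/W
R_total = 0.1169 K/W
Q = ΔT / R_total = 324 / 0.1169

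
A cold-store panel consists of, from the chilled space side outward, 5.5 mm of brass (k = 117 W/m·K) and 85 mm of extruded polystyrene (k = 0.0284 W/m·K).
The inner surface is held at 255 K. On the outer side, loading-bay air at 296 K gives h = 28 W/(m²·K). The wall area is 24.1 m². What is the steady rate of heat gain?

Q ≈ 326 W

Thermal resistances in series:
R_brass = L/(kA) = 0.0055/(117×24.1) = 1.951×10^-6 K/W
R_extruded polystyrene = L/(kA) = 0.085/(0.0284×24.1) = 0.1242 K/W
R_outer film = 1/(h_o·A) = 1/(28×24.1) = 0.001482 K/W
R_total = 0.1257 K/W
Q = ΔT / R_total = 41 / 0.1257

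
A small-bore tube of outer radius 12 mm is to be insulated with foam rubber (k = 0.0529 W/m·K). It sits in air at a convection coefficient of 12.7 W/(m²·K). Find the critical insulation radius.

For a cylinder r_cr = k/h = 0.0529/12.7
r_cr = 4.17 mm; since the bare radius (12 mm) is above r_cr, any added insulation will reduce heat loss.

r_cr ≈ 4.17 mm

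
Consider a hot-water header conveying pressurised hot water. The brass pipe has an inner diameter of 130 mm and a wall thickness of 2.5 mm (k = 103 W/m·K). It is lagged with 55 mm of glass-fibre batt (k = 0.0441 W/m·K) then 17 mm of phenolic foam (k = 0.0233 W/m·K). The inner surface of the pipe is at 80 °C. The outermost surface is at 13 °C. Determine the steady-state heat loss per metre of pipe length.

Radial resistances (cylindrical: R_cond = ln(r_o/r_i)/(2πkL), R_conv = 1/(h·2πrL)):
R_brass pipe wall = ln(67.5/65)/(2π×103×1) = 5.832×10^-5 K/W
R_glass-fibre batt = ln(122.5/67.5)/(2π×0.0441×1) = 2.151 K/W
R_phenolic foam = ln(139.5/122.5)/(2π×0.0233×1) = 0.8877 K/W
R_total = 3.039 K/W
Q = ΔT/R_total = 67/3.039

q′ ≈ 22 W/m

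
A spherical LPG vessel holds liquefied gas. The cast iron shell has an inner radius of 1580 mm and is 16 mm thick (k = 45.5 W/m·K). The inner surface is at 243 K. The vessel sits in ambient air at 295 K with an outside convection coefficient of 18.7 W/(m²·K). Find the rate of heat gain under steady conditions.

Q ≈ 30900 W

Each spherical layer contributes R = (1/r_i − 1/r_o)/(4πk):
R_cast iron shell = (1/1.58 − 1/1.596)/(4π×45.5) = 1.11×10^-5 K/W
R_outer film = 1/(h·4πr_o²) = 1/(18.7×4π×1.596²) = 0.001671 K/W
R_total = 0.001682 K/W
Q = ΔT/R_total = 52/0.001682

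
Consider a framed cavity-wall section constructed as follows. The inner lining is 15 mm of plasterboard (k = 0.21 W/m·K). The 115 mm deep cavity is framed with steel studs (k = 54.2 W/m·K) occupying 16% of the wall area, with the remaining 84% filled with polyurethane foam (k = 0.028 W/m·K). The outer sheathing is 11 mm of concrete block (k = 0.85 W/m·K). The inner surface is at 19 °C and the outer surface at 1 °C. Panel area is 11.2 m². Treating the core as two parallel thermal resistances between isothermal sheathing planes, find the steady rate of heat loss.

Q ≈ 2070 W

Sheathing layers in series; stud and cavity paths in parallel between them.
R_inner = 0.015/(0.21×11.2) = 0.006378 K/W
R_stud  = 0.115/(54.2×0.16×11.2) = 0.001184 K/W
R_cav   = 0.115/(0.028×0.84×11.2) = 0.4366 K/W
1/R_core = 1/R_stud + 1/R_cav → R_core = 0.001181 K/W
R_outer = 0.011/(0.85×11.2) = 0.001155 K/W
R_total = 0.008714 K/W
Q = ΔT/R_total = 18/0.008714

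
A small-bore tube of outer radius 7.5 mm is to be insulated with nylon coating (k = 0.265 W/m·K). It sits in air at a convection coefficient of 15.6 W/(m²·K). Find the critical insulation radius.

r_cr ≈ 17 mm

For a cylinder r_cr = k/h = 0.265/15.6
r_cr = 17 mm; since the bare radius (7.5 mm) is below r_cr, adding a thin layer of insulation will *increase* heat loss.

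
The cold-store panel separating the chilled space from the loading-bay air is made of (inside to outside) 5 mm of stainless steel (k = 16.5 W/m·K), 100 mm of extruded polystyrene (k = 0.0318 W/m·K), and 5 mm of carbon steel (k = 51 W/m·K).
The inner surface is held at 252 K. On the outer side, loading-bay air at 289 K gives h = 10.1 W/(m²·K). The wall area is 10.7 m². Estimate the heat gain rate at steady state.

Series thermal resistances:
R_stainless steel = L/(kA) = 0.005/(16.5×10.7) = 2.832×10^-5 K/W
R_extruded polystyrene = L/(kA) = 0.1/(0.0318×10.7) = 0.2939 K/W
R_carbon steel = L/(kA) = 0.005/(51×10.7) = 9.163×10^-6 K/W
R_outer film = 1/(h_o·A) = 1/(10.1×10.7) = 0.009253 K/W
R_total = 0.3032 K/W
Q = ΔT / R_total = 37 / 0.3032

Q ≈ 122 W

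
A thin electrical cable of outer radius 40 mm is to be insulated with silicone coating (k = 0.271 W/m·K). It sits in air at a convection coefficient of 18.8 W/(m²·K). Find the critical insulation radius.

r_cr ≈ 14.4 mm

For a cylinder r_cr = k/h = 0.271/18.8
r_cr = 14.4 mm; since the bare radius (40 mm) is above r_cr, any added insulation will reduce heat loss.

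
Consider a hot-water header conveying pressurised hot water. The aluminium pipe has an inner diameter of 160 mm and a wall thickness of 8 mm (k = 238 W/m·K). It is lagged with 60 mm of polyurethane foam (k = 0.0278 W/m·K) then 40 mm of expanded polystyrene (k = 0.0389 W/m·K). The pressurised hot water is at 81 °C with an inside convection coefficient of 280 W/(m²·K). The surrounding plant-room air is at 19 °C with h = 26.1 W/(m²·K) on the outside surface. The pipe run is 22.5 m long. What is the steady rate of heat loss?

Cylindrical conduction, so R = ln(r₂/r₁)/(2πkL) per layer, in series:
R_inner film = 1/(h_i·2πr₁L) = 1/(280×2π×0.08×22.5) = 3.158×10^-4 K/W
R_aluminium pipe wall = ln(88/80)/(2π×238×22.5) = 2.833×10^-6 K/W
R_polyurethane foam = ln(148/88)/(2π×0.0278×22.5) = 0.1323 K/W
R_expanded polystyrene = ln(188/148)/(2π×0.0389×22.5) = 0.0435 K/W
R_outer film = 1/(h_o·2πr_oL) = 1/(26.1×2π×0.188×22.5) = 0.001442 K/W
R_total = 0.1775 K/W
Q = ΔT/R_total = 62/0.1775

Q ≈ 349 W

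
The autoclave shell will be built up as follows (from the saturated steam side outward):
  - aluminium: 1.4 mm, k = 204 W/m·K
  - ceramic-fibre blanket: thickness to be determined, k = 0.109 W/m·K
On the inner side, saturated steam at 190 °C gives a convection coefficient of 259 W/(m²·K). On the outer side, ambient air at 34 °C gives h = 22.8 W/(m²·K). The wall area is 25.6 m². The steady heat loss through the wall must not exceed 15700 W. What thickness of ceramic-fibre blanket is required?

L ≈ 22.5 mm

Using the resistance-network approach (series):
R_inner film = 1/(h_i·A) = 1/(259×25.6) = 1.508×10^-4 K/W
R_aluminium = L/(kA) = 0.0014/(204×25.6) = 2.681×10^-7 K/W
R_outer film = 1/(h_o·A) = 1/(22.8×25.6) = 0.001713 K/W
Sum of the known resistances R_other = 0.001864 K/W
Required total resistance R_tot = ΔT/Q_allow = 156/15700 = 0.009936 K/W
R_ceramic-fibre blanket = R_tot − R_other = 0.008072 K/W
L = R·k·A = 0.008072×0.109×25.6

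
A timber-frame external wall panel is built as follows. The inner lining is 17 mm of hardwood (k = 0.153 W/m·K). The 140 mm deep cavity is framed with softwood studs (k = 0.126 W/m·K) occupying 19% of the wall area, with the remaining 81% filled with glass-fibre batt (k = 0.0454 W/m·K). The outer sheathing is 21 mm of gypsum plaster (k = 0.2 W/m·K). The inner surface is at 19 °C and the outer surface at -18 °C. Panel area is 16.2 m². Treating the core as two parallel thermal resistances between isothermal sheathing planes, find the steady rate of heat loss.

Q ≈ 238 W

Sheathing layers in series; stud and cavity paths in parallel between them.
R_inner = 0.017/(0.153×16.2) = 0.006859 K/W
R_stud  = 0.14/(0.126×0.19×16.2) = 0.361 K/W
R_cav   = 0.14/(0.0454×0.81×16.2) = 0.235 K/W
1/R_core = 1/R_stud + 1/R_cav → R_core = 0.1423 K/W
R_outer = 0.021/(0.2×16.2) = 0.006481 K/W
R_total = 0.1557 K/W
Q = ΔT/R_total = 37/0.1557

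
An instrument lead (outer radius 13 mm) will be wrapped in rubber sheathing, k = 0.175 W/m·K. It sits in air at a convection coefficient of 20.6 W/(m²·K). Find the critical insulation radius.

r_cr ≈ 8.5 mm

For a cylinder r_cr = k/h = 0.175/20.6
r_cr = 8.5 mm; since the bare radius (13 mm) is above r_cr, any added insulation will reduce heat loss.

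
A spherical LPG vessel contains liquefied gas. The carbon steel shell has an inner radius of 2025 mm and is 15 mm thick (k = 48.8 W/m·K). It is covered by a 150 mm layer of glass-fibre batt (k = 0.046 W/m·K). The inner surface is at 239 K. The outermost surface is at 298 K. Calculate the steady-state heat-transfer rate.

For a spherical shell R = (1/r₁ − 1/r₂)/(4πk); film R = 1/(h·4πr²). In series:
R_carbon steel shell = (1/2.025 − 1/2.04)/(4π×48.8) = 5.921×10^-6 K/W
R_glass-fibre batt = (1/2.04 − 1/2.19)/(4π×0.046) = 0.05808 K/W
R_total = 0.05809 K/W
Q = ΔT/R_total = 59/0.05809

Q ≈ 1020 W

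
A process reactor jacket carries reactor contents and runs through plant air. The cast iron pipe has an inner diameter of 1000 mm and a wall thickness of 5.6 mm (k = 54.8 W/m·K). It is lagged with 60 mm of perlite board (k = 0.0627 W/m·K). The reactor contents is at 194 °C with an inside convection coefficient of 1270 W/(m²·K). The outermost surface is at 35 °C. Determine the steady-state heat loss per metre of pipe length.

q′ ≈ 558 W/m

Cylindrical conduction, so R = ln(r₂/r₁)/(2πkL) per layer, in series:
R_inner film = 1/(h_i·2πr₁L) = 1/(1270×2π×0.5×1) = 2.506×10^-4 K/W
R_cast iron pipe wall = ln(505.6/500)/(2π×54.8×1) = 3.235×10^-5 K/W
R_perlite board = ln(565.6/505.6)/(2π×0.0627×1) = 0.2847 K/W
R_total = 0.2849 K/W
Q = ΔT/R_total = 159/0.2849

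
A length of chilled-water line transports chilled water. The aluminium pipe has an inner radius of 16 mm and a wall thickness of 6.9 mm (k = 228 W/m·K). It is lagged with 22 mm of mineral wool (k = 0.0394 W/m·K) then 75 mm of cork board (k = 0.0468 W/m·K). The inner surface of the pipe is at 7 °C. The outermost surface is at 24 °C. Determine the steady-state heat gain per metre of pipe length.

q′ ≈ 2.81 W/m

For a radial system each layer contributes R = ln(r_out/r_in)/(2πkL); films add R = 1/(hA).
R_aluminium pipe wall = ln(22.9/16)/(2π×228×1) = 2.503×10^-4 K/W
R_mineral wool = ln(44.9/22.9)/(2π×0.0394×1) = 2.72 K/W
R_cork board = ln(119.9/44.9)/(2π×0.0468×1) = 3.34 K/W
R_total = 6.06 K/W
Q = ΔT/R_total = 17/6.06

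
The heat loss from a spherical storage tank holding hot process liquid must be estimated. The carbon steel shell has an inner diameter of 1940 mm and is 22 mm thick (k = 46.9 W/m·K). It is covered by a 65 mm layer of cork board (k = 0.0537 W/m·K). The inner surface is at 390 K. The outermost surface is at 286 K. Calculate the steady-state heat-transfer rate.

Each spherical layer contributes R = (1/r_i − 1/r_o)/(4πk):
R_carbon steel shell = (1/0.97 − 1/0.992)/(4π×46.9) = 3.879×10^-5 K/W
R_cork board = (1/0.992 − 1/1.057)/(4π×0.0537) = 0.09186 K/W
R_total = 0.0919 K/W
Q = ΔT/R_total = 104/0.0919

Q ≈ 1130 W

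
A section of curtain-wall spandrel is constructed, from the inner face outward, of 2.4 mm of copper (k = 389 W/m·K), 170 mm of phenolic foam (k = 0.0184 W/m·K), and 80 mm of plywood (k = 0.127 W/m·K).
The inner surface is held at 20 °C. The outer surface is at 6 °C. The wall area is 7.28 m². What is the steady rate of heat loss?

Q ≈ 10.3 W

Series thermal resistances:
R_copper = L/(kA) = 0.0024/(389×7.28) = 8.475×10^-7 K/W
R_phenolic foam = L/(kA) = 0.17/(0.0184×7.28) = 1.269 K/W
R_plywood = L/(kA) = 0.08/(0.127×7.28) = 0.08653 K/W
R_total = 1.356 K/W
Q = ΔT / R_total = 14 / 1.356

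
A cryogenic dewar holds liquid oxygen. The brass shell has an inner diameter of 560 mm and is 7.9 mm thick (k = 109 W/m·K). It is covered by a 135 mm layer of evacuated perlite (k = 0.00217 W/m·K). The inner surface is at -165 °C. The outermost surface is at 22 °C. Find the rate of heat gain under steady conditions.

Spherical conduction: R = (1/r_in − 1/r_out)/(4πk) per layer; series-sum.
R_brass shell = (1/0.28 − 1/0.2879)/(4π×109) = 7.155×10^-5 K/W
R_evacuated perlite = (1/0.2879 − 1/0.4229)/(4π×0.00217) = 40.66 K/W
R_total = 40.66 K/W
Q = ΔT/R_total = 187/40.66

Q ≈ 4.6 W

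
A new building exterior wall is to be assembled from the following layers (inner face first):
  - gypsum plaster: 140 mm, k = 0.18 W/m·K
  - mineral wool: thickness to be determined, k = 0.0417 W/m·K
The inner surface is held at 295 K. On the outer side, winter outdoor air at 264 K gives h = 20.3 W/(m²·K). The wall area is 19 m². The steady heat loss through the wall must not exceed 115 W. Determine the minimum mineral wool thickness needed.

L ≈ 179 mm

Treating each layer as a thermal resistance in series:
R_gypsum plaster = L/(kA) = 0.14/(0.18×19) = 0.04094 K/W
R_outer film = 1/(h_o·A) = 1/(20.3×19) = 0.002593 K/W
Sum of the known resistances R_other = 0.04353 K/W
Required total resistance R_tot = ΔT/Q_allow = 31/115 = 0.2696 K/W
R_mineral wool = R_tot − R_other = 0.226 K/W
L = R·k·A = 0.226×0.0417×19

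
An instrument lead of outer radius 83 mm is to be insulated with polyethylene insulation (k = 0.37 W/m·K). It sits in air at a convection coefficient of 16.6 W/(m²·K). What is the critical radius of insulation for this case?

r_cr ≈ 22.3 mm

For a cylinder r_cr = k/h = 0.37/16.6
r_cr = 22.3 mm; since the bare radius (83 mm) is above r_cr, any added insulation will reduce heat loss.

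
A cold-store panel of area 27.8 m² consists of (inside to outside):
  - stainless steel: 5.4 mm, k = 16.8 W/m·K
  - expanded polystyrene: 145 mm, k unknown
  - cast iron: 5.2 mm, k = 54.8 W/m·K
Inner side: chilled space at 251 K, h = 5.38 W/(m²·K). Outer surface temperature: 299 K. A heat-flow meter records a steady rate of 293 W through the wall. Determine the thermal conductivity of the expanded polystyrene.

Model the wall as resistances in series:
R_inner film = 1/(h_i·A) = 1/(5.38×27.8) = 0.006686 K/W
R_stainless steel = L/(kA) = 0.0054/(16.8×27.8) = 1.156×10^-5 K/W
R_cast iron = L/(kA) = 0.0052/(54.8×27.8) = 3.413×10^-6 K/W
Sum of known resistances R_other = 0.006701 K/W
Total R = ΔT/Q = 48/293 = 0.1638 K/W
R_expanded polystyrene = R_total − R_other = 0.1571 K/W
k = L/(R·A) = 0.145/(0.1571×27.8)

k ≈ 0.0332 W/(m·K)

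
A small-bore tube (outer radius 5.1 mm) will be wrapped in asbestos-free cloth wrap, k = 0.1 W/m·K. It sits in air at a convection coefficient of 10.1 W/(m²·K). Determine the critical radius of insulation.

For a cylinder r_cr = k/h = 0.1/10.1
r_cr = 9.9 mm; since the bare radius (5.1 mm) is below r_cr, adding a thin layer of insulation will *increase* heat loss.

r_cr ≈ 9.9 mm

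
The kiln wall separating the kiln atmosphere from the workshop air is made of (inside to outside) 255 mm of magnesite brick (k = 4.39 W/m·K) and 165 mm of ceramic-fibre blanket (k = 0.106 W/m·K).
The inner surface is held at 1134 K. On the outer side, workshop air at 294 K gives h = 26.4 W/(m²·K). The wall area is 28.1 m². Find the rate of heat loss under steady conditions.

Treating each layer as a thermal resistance in series:
R_magnesite brick = L/(kA) = 0.255/(4.39×28.1) = 0.002067 K/W
R_ceramic-fibre blanket = L/(kA) = 0.165/(0.106×28.1) = 0.0554 K/W
R_outer film = 1/(h_o·A) = 1/(26.4×28.1) = 0.001348 K/W
R_total = 0.05881 K/W
Q = ΔT / R_total = 840 / 0.05881

Q ≈ 14300 W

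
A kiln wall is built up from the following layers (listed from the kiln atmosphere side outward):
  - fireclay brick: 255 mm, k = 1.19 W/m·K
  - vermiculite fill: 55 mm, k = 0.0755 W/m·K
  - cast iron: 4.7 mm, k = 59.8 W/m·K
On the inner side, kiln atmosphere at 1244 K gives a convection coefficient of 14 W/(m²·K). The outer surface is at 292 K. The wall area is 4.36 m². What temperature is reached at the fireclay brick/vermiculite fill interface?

Thermal resistances in series:
R_inner film = 1/(h_i·A) = 1/(14×4.36) = 0.01638 K/W
R_fireclay brick = L/(kA) = 0.255/(1.19×4.36) = 0.04915 K/W
R_vermiculite fill = L/(kA) = 0.055/(0.0755×4.36) = 0.1671 K/W
R_cast iron = L/(kA) = 0.0047/(59.8×4.36) = 1.803×10^-5 K/W
R_total = 0.2326 K/W;  Q = ΔT/R_total = 952/0.2326 = 4092 W
T_interface = T_inner − Q·ΣR(inner→interface) = 1244 − 4090×0.06553

T ≈ 976 K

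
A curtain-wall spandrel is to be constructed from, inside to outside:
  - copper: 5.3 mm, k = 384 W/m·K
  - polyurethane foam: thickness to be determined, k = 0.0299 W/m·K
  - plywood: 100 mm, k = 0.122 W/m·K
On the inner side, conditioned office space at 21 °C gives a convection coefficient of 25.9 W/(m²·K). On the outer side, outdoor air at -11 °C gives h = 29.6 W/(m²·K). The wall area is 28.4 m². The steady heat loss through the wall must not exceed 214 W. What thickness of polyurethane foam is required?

Using the resistance-network approach (series):
R_inner film = 1/(h_i·A) = 1/(25.9×28.4) = 0.00136 K/W
R_copper = L/(kA) = 0.0053/(384×28.4) = 4.86×10^-7 K/W
R_plywood = L/(kA) = 0.1/(0.122×28.4) = 0.02886 K/W
R_outer film = 1/(h_o·A) = 1/(29.6×28.4) = 0.00119 K/W
Sum of the known resistances R_other = 0.03141 K/W
Required total resistance R_tot = ΔT/Q_allow = 32/214 = 0.1495 K/W
R_polyurethane foam = R_tot − R_other = 0.1181 K/W
L = R·k·A = 0.1181×0.0299×28.4

L ≈ 100 mm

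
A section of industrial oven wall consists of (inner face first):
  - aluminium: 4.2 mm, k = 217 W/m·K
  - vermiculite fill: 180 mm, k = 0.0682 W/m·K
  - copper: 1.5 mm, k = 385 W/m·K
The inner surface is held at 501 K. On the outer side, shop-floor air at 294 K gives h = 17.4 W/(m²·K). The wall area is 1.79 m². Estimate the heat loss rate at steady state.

Using the resistance-network approach (series):
R_aluminium = L/(kA) = 0.0042/(217×1.79) = 1.081×10^-5 K/W
R_vermiculite fill = L/(kA) = 0.18/(0.0682×1.79) = 1.474 K/W
R_copper = L/(kA) = 0.0015/(385×1.79) = 2.177×10^-6 K/W
R_outer film = 1/(h_o·A) = 1/(17.4×1.79) = 0.03211 K/W
R_total = 1.507 K/W
Q = ΔT / R_total = 207 / 1.507

Q ≈ 137 W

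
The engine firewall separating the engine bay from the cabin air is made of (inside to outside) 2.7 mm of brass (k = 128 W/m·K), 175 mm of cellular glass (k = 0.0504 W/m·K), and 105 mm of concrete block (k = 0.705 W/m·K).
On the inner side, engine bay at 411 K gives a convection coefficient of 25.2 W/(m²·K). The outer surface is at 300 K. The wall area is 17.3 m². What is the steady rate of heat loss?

Model the wall as resistances in series:
R_inner film = 1/(h_i·A) = 1/(25.2×17.3) = 0.002294 K/W
R_brass = L/(kA) = 0.0027/(128×17.3) = 1.219×10^-6 K/W
R_cellular glass = L/(kA) = 0.175/(0.0504×17.3) = 0.2007 K/W
R_concrete block = L/(kA) = 0.105/(0.705×17.3) = 0.008609 K/W
R_total = 0.2116 K/W
Q = ΔT / R_total = 111 / 0.2116

Q ≈ 525 W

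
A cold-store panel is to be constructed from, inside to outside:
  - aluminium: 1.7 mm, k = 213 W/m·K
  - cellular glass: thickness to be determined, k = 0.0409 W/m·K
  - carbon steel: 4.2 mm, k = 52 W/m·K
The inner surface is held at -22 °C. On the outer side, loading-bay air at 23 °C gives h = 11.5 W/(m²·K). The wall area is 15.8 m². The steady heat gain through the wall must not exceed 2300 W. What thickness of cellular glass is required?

L ≈ 9.08 mm

Series thermal resistances:
R_aluminium = L/(kA) = 0.0017/(213×15.8) = 5.051×10^-7 K/W
R_carbon steel = L/(kA) = 0.0042/(52×15.8) = 5.112×10^-6 K/W
R_outer film = 1/(h_o·A) = 1/(11.5×15.8) = 0.005504 K/W
Sum of the known resistances R_other = 0.005509 K/W
Required total resistance R_tot = ΔT/Q_allow = 45/2300 = 0.01957 K/W
R_cellular glass = R_tot − R_other = 0.01406 K/W
L = R·k·A = 0.01406×0.0409×15.8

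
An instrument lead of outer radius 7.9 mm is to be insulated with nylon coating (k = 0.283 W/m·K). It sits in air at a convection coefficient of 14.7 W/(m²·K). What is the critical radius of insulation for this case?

For a cylinder r_cr = k/h = 0.283/14.7
r_cr = 19.3 mm; since the bare radius (7.9 mm) is below r_cr, adding a thin layer of insulation will *increase* heat loss.

r_cr ≈ 19.3 mm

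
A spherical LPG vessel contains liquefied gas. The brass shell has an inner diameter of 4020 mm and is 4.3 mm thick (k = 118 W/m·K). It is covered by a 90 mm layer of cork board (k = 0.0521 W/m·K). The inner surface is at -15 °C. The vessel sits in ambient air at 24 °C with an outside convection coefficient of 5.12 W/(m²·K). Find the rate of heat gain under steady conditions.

Q ≈ 1090 W

Each spherical layer contributes R = (1/r_i − 1/r_o)/(4πk):
R_brass shell = (1/2.01 − 1/2.0143)/(4π×118) = 7.162×10^-7 K/W
R_cork board = (1/2.0143 − 1/2.1043)/(4π×0.0521) = 0.03243 K/W
R_outer film = 1/(h·4πr_o²) = 1/(5.12×4π×2.1043²) = 0.00351 K/W
R_total = 0.03594 K/W
Q = ΔT/R_total = 39/0.03594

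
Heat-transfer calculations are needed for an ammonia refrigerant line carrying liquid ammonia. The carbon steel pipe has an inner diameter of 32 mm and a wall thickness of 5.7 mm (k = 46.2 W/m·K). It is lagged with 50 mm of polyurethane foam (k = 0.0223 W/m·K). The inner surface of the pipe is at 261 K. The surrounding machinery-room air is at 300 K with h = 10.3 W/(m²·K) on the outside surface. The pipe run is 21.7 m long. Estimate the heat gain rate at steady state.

Treating each annulus and film as a series resistance:
R_carbon steel pipe wall = ln(21.7/16)/(2π×46.2×21.7) = 4.838×10^-5 K/W
R_polyurethane foam = ln(71.7/21.7)/(2π×0.0223×21.7) = 0.3931 K/W
R_outer film = 1/(h_o·2πr_oL) = 1/(10.3×2π×0.0717×21.7) = 0.009931 K/W
R_total = 0.4031 K/W
Q = ΔT/R_total = 39/0.4031

Q ≈ 96.8 W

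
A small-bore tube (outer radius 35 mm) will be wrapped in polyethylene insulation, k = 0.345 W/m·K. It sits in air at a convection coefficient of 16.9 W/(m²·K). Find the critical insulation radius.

r_cr ≈ 20.4 mm

For a cylinder r_cr = k/h = 0.345/16.9
r_cr = 20.4 mm; since the bare radius (35 mm) is above r_cr, any added insulation will reduce heat loss.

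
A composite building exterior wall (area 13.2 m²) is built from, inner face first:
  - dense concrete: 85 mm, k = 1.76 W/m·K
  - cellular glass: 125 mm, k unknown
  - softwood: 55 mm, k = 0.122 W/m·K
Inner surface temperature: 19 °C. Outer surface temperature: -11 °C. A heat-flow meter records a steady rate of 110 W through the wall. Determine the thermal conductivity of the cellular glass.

Model the wall as resistances in series:
R_dense concrete = L/(kA) = 0.085/(1.76×13.2) = 0.003659 K/W
R_softwood = L/(kA) = 0.055/(0.122×13.2) = 0.03415 K/W
Sum of known resistances R_other = 0.03781 K/W
Total R = ΔT/Q = 30/110 = 0.2727 K/W
R_cellular glass = R_total − R_other = 0.2349 K/W
k = L/(R·A) = 0.125/(0.2349×13.2)

k ≈ 0.0403 W/(m·K)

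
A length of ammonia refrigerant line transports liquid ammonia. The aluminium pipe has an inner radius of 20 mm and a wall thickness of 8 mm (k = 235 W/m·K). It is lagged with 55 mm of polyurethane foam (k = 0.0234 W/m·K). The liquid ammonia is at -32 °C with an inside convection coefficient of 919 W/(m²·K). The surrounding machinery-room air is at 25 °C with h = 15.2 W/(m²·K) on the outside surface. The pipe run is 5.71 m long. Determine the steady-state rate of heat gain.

Q ≈ 43.2 W

Cylindrical conduction, so R = ln(r₂/r₁)/(2πkL) per layer, in series:
R_inner film = 1/(h_i·2πr₁L) = 1/(919×2π×0.02×5.71) = 0.001516 K/W
R_aluminium pipe wall = ln(28/20)/(2π×235×5.71) = 3.991×10^-5 K/W
R_polyurethane foam = ln(83/28)/(2π×0.0234×5.71) = 1.294 K/W
R_outer film = 1/(h_o·2πr_oL) = 1/(15.2×2π×0.083×5.71) = 0.02209 K/W
R_total = 1.318 K/W
Q = ΔT/R_total = 57/1.318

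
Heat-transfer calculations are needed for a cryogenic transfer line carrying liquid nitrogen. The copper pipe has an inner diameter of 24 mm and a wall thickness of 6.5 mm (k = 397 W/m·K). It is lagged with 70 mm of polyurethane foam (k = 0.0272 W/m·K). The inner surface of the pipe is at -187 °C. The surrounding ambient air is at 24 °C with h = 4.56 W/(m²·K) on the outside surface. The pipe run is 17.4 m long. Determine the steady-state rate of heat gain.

Q ≈ 384 W

Cylindrical conduction, so R = ln(r₂/r₁)/(2πkL) per layer, in series:
R_copper pipe wall = ln(18.5/12)/(2π×397×17.4) = 9.973×10^-6 K/W
R_polyurethane foam = ln(88.5/18.5)/(2π×0.0272×17.4) = 0.5264 K/W
R_outer film = 1/(h_o·2πr_oL) = 1/(4.56×2π×0.0885×17.4) = 0.02267 K/W
R_total = 0.549 K/W
Q = ΔT/R_total = 211/0.549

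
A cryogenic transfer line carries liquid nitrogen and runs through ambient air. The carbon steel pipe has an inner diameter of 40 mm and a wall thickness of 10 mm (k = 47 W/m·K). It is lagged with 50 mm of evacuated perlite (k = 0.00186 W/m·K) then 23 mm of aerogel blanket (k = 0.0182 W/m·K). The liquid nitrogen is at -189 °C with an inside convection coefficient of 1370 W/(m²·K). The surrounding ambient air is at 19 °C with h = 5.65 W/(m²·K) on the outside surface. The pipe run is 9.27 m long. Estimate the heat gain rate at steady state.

Q ≈ 22.3 W

For a radial system each layer contributes R = ln(r_out/r_in)/(2πkL); films add R = 1/(hA).
R_inner film = 1/(h_i·2πr₁L) = 1/(1370×2π×0.02×9.27) = 6.266×10^-4 K/W
R_carbon steel pipe wall = ln(30/20)/(2π×47×9.27) = 1.481×10^-4 K/W
R_evacuated perlite = ln(80/30)/(2π×0.00186×9.27) = 9.054 K/W
R_aerogel blanket = ln(103/80)/(2π×0.0182×9.27) = 0.2384 K/W
R_outer film = 1/(h_o·2πr_oL) = 1/(5.65×2π×0.103×9.27) = 0.0295 K/W
R_total = 9.322 K/W
Q = ΔT/R_total = 208/9.322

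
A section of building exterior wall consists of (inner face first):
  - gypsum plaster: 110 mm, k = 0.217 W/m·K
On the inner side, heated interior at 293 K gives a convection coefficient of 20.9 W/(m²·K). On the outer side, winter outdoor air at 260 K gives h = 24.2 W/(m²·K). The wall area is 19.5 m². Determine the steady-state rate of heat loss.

Q ≈ 1080 W

Thermal resistances in series:
R_inner film = 1/(h_i·A) = 1/(20.9×19.5) = 0.002454 K/W
R_gypsum plaster = L/(kA) = 0.11/(0.217×19.5) = 0.026 K/W
R_outer film = 1/(h_o·A) = 1/(24.2×19.5) = 0.002119 K/W
R_total = 0.03057 K/W
Q = ΔT / R_total = 33 / 0.03057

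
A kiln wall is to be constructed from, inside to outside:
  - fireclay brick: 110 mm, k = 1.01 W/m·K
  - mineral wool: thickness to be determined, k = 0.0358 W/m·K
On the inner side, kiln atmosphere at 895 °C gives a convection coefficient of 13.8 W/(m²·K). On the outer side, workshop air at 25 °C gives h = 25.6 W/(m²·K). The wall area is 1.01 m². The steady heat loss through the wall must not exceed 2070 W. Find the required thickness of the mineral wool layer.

Treating each layer as a thermal resistance in series:
R_inner film = 1/(h_i·A) = 1/(13.8×1.01) = 0.07175 K/W
R_fireclay brick = L/(kA) = 0.11/(1.01×1.01) = 0.1078 K/W
R_outer film = 1/(h_o·A) = 1/(25.6×1.01) = 0.03868 K/W
Sum of the known resistances R_other = 0.2183 K/W
Required total resistance R_tot = ΔT/Q_allow = 870/2070 = 0.4203 K/W
R_mineral wool = R_tot − R_other = 0.202 K/W
L = R·k·A = 0.202×0.0358×1.01

L ≈ 7.31 mm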